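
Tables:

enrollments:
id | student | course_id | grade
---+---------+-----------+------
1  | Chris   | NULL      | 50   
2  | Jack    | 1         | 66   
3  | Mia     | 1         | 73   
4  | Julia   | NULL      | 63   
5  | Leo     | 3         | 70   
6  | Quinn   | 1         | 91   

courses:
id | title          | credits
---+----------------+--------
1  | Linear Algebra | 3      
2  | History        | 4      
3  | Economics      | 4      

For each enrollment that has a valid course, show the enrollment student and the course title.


INNER JOIN keeps only enrollments rows whose course_id matches an id in courses. Walk through each enrollment:
  - enrollment 1 (Chris): course_id=NULL, no match -> dropped
  - enrollment 2 (Jack): course_id=1 -> matches Linear Algebra
  - enrollment 3 (Mia): course_id=1 -> matches Linear Algebra
  - enrollment 4 (Julia): course_id=NULL, no match -> dropped
  - enrollment 5 (Leo): course_id=3 -> matches Economics
  - enrollment 6 (Quinn): course_id=1 -> matches Linear Algebra
So 2 of 6 rows are dropped.

SQL:
SELECT a.student, b.title AS course
FROM enrollments a
INNER JOIN courses b ON a.course_id = b.id

Result:
student | course        
--------+---------------
Jack    | Linear Algebra
Mia     | Linear Algebra
Leo     | Economics     
Quinn   | Linear Algebra


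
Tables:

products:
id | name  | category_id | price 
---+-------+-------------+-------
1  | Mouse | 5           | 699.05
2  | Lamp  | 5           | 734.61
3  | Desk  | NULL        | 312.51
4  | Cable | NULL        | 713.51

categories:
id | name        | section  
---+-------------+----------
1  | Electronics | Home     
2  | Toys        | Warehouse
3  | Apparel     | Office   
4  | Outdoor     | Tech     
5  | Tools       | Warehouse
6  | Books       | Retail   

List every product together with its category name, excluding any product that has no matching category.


INNER JOIN keeps only products rows whose category_id matches an id in categories. Walk through each product:
  - product 1 (Mouse): category_id=5 -> matches Tools
  - product 2 (Lamp): category_id=5 -> matches Tools
  - product 3 (Desk): category_id=NULL, no match -> dropped
  - product 4 (Cable): category_id=NULL, no match -> dropped
So 2 of 4 rows are dropped.

SQL:
SELECT a.name, b.name AS category
FROM products a
INNER JOIN categories b ON a.category_id = b.id

Result:
name  | category
------+---------
Mouse | Tools   
Lamp  | Tools   


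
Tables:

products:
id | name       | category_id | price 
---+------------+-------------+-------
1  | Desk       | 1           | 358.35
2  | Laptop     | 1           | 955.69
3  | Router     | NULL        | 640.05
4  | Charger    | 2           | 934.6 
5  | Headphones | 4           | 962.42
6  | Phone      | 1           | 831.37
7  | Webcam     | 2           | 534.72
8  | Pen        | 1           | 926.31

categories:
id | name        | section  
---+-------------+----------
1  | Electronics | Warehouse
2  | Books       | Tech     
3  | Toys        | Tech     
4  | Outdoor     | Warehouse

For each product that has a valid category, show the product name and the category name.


INNER JOIN keeps only products rows whose category_id matches an id in categories. Walk through each product:
  - product 1 (Desk): category_id=1 -> matches Electronics
  - product 2 (Laptop): category_id=1 -> matches Electronics
  - product 3 (Router): category_id=NULL, no match -> dropped
  - product 4 (Charger): category_id=2 -> matches Books
  - product 5 (Headphones): category_id=4 -> matches Outdoor
  - product 6 (Phone): category_id=1 -> matches Electronics
  - product 7 (Webcam): category_id=2 -> matches Books
  - product 8 (Pen): category_id=1 -> matches Electronics
So 1 of 8 rows is dropped.

SQL:
SELECT a.name, b.name AS category
FROM products a
INNER JOIN categories b ON a.category_id = b.id

Result:
name       | category   
-----------+------------
Desk       | Electronics
Laptop     | Electronics
Charger    | Books      
Headphones | Outdoor    
Phone      | Electronics
Webcam     | Books      
Pen        | Electronics


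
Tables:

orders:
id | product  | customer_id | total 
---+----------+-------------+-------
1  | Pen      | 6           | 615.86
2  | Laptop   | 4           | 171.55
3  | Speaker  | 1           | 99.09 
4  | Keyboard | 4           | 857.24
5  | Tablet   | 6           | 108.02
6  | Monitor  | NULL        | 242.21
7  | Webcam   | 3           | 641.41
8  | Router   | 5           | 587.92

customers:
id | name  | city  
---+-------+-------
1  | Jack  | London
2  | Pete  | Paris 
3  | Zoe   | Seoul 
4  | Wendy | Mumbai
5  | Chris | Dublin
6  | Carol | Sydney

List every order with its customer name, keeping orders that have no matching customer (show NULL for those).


LEFT JOIN keeps every row from orders (the left table); where customer_id has no match in customers, the customer columns become NULL. Walk through each order:
  - order 1 (Pen): customer_id=6 -> matches Carol
  - order 2 (Laptop): customer_id=4 -> matches Wendy
  - order 3 (Speaker): customer_id=1 -> matches Jack
  - order 4 (Keyboard): customer_id=4 -> matches Wendy
  - order 5 (Tablet): customer_id=6 -> matches Carol
  - order 6 (Monitor): customer_id=NULL, no match -> kept with NULL
  - order 7 (Webcam): customer_id=3 -> matches Zoe
  - order 8 (Router): customer_id=5 -> matches Chris
All 8 rows appear; 1 has NULL customer.

SQL:
SELECT a.product, b.name AS customer
FROM orders a
LEFT JOIN customers b ON a.customer_id = b.id

Result:
product  | customer
---------+---------
Pen      | Carol   
Laptop   | Wendy   
Speaker  | Jack    
Keyboard | Wendy   
Tablet   | Carol   
Monitor  | NULL    
Webcam   | Zoe     
Router   | Chris   


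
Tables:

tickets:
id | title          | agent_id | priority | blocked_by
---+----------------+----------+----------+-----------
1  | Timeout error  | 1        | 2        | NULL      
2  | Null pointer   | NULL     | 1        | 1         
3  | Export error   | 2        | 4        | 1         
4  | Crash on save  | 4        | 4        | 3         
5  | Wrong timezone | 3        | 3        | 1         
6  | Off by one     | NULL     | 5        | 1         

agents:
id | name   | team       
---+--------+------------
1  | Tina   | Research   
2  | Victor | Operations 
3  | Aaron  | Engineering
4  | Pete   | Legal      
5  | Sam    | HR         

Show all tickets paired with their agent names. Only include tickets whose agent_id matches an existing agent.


INNER JOIN keeps only tickets rows whose agent_id matches an id in agents. Walk through each ticket:
  - ticket 1 (Timeout error): agent_id=1 -> matches Tina
  - ticket 2 (Null pointer): agent_id=NULL, no match -> dropped
  - ticket 3 (Export error): agent_id=2 -> matches Victor
  - ticket 4 (Crash on save): agent_id=4 -> matches Pete
  - ticket 5 (Wrong timezone): agent_id=3 -> matches Aaron
  - ticket 6 (Off by one): agent_id=NULL, no match -> dropped
So 2 of 6 rows are dropped.

SQL:
SELECT a.title, b.name AS agent
FROM tickets a
INNER JOIN agents b ON a.agent_id = b.id

Result:
title          | agent 
---------------+-------
Timeout error  | Tina  
Export error   | Victor
Crash on save  | Pete  
Wrong timezone | Aaron 


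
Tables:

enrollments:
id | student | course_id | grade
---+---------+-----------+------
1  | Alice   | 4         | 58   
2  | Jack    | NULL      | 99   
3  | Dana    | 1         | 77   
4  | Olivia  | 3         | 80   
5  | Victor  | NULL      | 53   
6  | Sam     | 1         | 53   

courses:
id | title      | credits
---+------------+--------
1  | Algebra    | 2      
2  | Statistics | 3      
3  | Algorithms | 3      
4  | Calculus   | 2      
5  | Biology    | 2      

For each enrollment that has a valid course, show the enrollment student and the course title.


INNER JOIN keeps only enrollments rows whose course_id matches an id in courses. Walk through each enrollment:
  - enrollment 1 (Alice): course_id=4 -> matches Calculus
  - enrollment 2 (Jack): course_id=NULL, no match -> dropped
  - enrollment 3 (Dana): course_id=1 -> matches Algebra
  - enrollment 4 (Olivia): course_id=3 -> matches Algorithms
  - enrollment 5 (Victor): course_id=NULL, no match -> dropped
  - enrollment 6 (Sam): course_id=1 -> matches Algebra
So 2 of 6 rows are dropped.

SQL:
SELECT a.student, b.title AS course
FROM enrollments a
INNER JOIN courses b ON a.course_id = b.id

Result:
student | course    
--------+-----------
Alice   | Calculus  
Dana    | Algebra   
Olivia  | Algorithms
Sam     | Algebra   


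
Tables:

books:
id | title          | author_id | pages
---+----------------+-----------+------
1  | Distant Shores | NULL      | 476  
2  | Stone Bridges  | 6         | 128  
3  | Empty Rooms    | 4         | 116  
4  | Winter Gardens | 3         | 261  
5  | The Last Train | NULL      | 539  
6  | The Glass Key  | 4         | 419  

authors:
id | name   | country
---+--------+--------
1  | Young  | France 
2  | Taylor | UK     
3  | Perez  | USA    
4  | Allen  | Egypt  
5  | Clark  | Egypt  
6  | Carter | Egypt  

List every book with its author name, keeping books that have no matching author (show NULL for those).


LEFT JOIN keeps every row from books (the left table); where author_id has no match in authors, the author columns become NULL. Walk through each book:
  - book 1 (Distant Shores): author_id=NULL, no match -> kept with NULL
  - book 2 (Stone Bridges): author_id=6 -> matches Carter
  - book 3 (Empty Rooms): author_id=4 -> matches Allen
  - book 4 (Winter Gardens): author_id=3 -> matches Perez
  - book 5 (The Last Train): author_id=NULL, no match -> kept with NULL
  - book 6 (The Glass Key): author_id=4 -> matches Allen
All 6 rows appear; 2 have NULL author.

SQL:
SELECT a.title, b.name AS author
FROM books a
LEFT JOIN authors b ON a.author_id = b.id

Result:
title          | author
---------------+-------
Distant Shores | NULL  
Stone Bridges  | Carter
Empty Rooms    | Allen 
Winter Gardens | Perez 
The Last Train | NULL  
The Glass Key  | Allen 


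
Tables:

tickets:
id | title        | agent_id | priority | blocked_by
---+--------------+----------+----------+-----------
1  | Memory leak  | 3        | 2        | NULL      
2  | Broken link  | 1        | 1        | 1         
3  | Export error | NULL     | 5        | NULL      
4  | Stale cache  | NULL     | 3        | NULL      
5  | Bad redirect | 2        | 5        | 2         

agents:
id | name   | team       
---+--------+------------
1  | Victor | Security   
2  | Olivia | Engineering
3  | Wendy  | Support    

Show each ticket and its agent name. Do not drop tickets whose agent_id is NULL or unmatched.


LEFT JOIN keeps every row from tickets (the left table); where agent_id has no match in agents, the agent columns become NULL. Walk through each ticket:
  - ticket 1 (Memory leak): agent_id=3 -> matches Wendy
  - ticket 2 (Broken link): agent_id=1 -> matches Victor
  - ticket 3 (Export error): agent_id=NULL, no match -> kept with NULL
  - ticket 4 (Stale cache): agent_id=NULL, no match -> kept with NULL
  - ticket 5 (Bad redirect): agent_id=2 -> matches Olivia
All 5 rows appear; 2 have NULL agent.

SQL:
SELECT a.title, b.name AS agent
FROM tickets a
LEFT JOIN agents b ON a.agent_id = b.id

Result:
title        | agent 
-------------+-------
Memory leak  | Wendy 
Broken link  | Victor
Export error | NULL  
Stale cache  | NULL  
Bad redirect | Olivia


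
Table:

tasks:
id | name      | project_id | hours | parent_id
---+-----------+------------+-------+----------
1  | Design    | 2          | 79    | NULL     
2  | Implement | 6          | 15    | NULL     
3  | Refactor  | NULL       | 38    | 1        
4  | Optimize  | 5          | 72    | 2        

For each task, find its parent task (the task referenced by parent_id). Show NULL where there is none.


This is a self-join: tasks is joined to a second copy of itself, matching each row's parent_id to another row's id. Use LEFT JOIN so rows with parent_id=NULL are kept.
  - task 1 (Design): parent_id=NULL -> NULL
  - task 2 (Implement): parent_id=NULL -> NULL
  - task 3 (Refactor): parent_id=1 -> Design
  - task 4 (Optimize): parent_id=2 -> Implement

SQL:
SELECT a.name AS item, b.name AS parent
FROM tasks a
LEFT JOIN tasks b ON a.parent_id = b.id

Result:
item      | parent   
----------+----------
Design    | NULL     
Implement | NULL     
Refactor  | Design   
Optimize  | Implement


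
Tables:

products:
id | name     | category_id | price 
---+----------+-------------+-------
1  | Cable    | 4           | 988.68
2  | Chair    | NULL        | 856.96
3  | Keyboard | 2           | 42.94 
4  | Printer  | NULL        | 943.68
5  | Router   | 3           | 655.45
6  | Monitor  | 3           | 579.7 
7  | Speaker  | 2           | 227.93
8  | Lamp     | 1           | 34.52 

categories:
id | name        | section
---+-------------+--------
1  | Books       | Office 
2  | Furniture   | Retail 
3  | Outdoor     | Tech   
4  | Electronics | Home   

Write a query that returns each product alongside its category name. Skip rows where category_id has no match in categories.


INNER JOIN keeps only products rows whose category_id matches an id in categories. Walk through each product:
  - product 1 (Cable): category_id=4 -> matches Electronics
  - product 2 (Chair): category_id=NULL, no match -> dropped
  - product 3 (Keyboard): category_id=2 -> matches Furniture
  - product 4 (Printer): category_id=NULL, no match -> dropped
  - product 5 (Router): category_id=3 -> matches Outdoor
  - product 6 (Monitor): category_id=3 -> matches Outdoor
  - product 7 (Speaker): category_id=2 -> matches Furniture
  - product 8 (Lamp): category_id=1 -> matches Books
So 2 of 8 rows are dropped.

SQL:
SELECT a.name, b.name AS category
FROM products a
INNER JOIN categories b ON a.category_id = b.id

Result:
name     | category   
---------+------------
Cable    | Electronics
Keyboard | Furniture  
Router   | Outdoor    
Monitor  | Outdoor    
Speaker  | Furniture  
Lamp     | Books      


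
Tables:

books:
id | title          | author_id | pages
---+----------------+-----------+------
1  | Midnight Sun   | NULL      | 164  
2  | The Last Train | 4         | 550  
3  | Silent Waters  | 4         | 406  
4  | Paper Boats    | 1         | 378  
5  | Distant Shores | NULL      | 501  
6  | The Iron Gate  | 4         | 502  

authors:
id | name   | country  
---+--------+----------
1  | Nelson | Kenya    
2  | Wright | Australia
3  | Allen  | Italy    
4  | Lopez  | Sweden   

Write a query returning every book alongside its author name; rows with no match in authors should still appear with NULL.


LEFT JOIN keeps every row from books (the left table); where author_id has no match in authors, the author columns become NULL. Walk through each book:
  - book 1 (Midnight Sun): author_id=NULL, no match -> kept with NULL
  - book 2 (The Last Train): author_id=4 -> matches Lopez
  - book 3 (Silent Waters): author_id=4 -> matches Lopez
  - book 4 (Paper Boats): author_id=1 -> matches Nelson
  - book 5 (Distant Shores): author_id=NULL, no match -> kept with NULL
  - book 6 (The Iron Gate): author_id=4 -> matches Lopez
All 6 rows appear; 2 have NULL author.

SQL:
SELECT a.title, b.name AS author
FROM books a
LEFT JOIN authors b ON a.author_id = b.id

Result:
title          | author
---------------+-------
Midnight Sun   | NULL  
The Last Train | Lopez 
Silent Waters  | Lopez 
Paper Boats    | Nelson
Distant Shores | NULL  
The Iron Gate  | Lopez 


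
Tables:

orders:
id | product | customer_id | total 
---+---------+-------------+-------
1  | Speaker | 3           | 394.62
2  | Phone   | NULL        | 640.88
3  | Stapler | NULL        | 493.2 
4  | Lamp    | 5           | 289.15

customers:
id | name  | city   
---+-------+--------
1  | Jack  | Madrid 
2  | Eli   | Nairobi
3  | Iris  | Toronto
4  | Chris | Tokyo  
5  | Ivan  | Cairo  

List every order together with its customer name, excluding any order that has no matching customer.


INNER JOIN keeps only orders rows whose customer_id matches an id in customers. Walk through each order:
  - order 1 (Speaker): customer_id=3 -> matches Iris
  - order 2 (Phone): customer_id=NULL, no match -> dropped
  - order 3 (Stapler): customer_id=NULL, no match -> dropped
  - order 4 (Lamp): customer_id=5 -> matches Ivan
So 2 of 4 rows are dropped.

SQL:
SELECT a.product, b.name AS customer
FROM orders a
INNER JOIN customers b ON a.customer_id = b.id

Result:
product | customer
--------+---------
Speaker | Iris    
Lamp    | Ivan    


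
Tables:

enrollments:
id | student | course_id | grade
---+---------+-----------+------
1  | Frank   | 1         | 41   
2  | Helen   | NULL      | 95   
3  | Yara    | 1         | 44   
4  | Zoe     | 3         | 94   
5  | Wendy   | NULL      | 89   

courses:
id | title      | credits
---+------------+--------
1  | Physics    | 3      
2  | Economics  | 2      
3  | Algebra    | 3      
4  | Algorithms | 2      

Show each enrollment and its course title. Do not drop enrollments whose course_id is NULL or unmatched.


LEFT JOIN keeps every row from enrollments (the left table); where course_id has no match in courses, the course columns become NULL. Walk through each enrollment:
  - enrollment 1 (Frank): course_id=1 -> matches Physics
  - enrollment 2 (Helen): course_id=NULL, no match -> kept with NULL
  - enrollment 3 (Yara): course_id=1 -> matches Physics
  - enrollment 4 (Zoe): course_id=3 -> matches Algebra
  - enrollment 5 (Wendy): course_id=NULL, no match -> kept with NULL
All 5 rows appear; 2 have NULL course.

SQL:
SELECT a.student, b.title AS course
FROM enrollments a
LEFT JOIN courses b ON a.course_id = b.id

Result:
student | course 
--------+--------
Frank   | Physics
Helen   | NULL   
Yara    | Physics
Zoe     | Algebra
Wendy   | NULL   


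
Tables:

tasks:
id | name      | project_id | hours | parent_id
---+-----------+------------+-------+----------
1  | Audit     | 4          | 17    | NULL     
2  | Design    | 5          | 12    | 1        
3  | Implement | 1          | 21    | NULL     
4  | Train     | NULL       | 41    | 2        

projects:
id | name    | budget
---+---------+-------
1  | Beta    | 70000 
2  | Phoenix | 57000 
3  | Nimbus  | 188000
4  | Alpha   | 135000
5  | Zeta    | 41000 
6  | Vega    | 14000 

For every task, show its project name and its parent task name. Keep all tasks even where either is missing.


Two LEFT JOINs from the same base table tasks: one to projects via project_id, one to tasks itself via parent_id. Both are LEFT so every task is preserved.
Match against projects:
  - task 1 (Audit): project_id=4 -> matches Alpha
  - task 2 (Design): project_id=5 -> matches Zeta
  - task 3 (Implement): project_id=1 -> matches Beta
  - task 4 (Train): project_id=NULL, no match -> kept with NULL
Match against tasks (self):
  - task 1 (Audit): parent_id=NULL -> NULL
  - task 2 (Design): parent_id=1 -> Audit
  - task 3 (Implement): parent_id=NULL -> NULL
  - task 4 (Train): parent_id=2 -> Design

SQL:
SELECT a.name, b.name AS project, c.name AS parent
FROM tasks a
LEFT JOIN projects b ON a.project_id = b.id
LEFT JOIN tasks c ON a.parent_id = c.id

Result:
name      | project | parent
----------+---------+-------
Audit     | Alpha   | NULL  
Design    | Zeta    | Audit 
Implement | Beta    | NULL  
Train     | NULL    | Design


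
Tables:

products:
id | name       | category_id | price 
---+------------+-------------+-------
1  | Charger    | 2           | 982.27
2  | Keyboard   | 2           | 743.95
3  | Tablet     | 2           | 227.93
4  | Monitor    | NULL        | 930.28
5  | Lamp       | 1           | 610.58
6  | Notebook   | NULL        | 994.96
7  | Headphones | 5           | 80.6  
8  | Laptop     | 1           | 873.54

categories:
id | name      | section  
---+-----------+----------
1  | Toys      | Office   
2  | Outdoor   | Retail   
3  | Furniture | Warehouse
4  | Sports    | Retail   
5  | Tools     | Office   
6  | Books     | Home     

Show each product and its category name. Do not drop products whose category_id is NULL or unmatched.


LEFT JOIN keeps every row from products (the left table); where category_id has no match in categories, the category columns become NULL. Walk through each product:
  - product 1 (Charger): category_id=2 -> matches Outdoor
  - product 2 (Keyboard): category_id=2 -> matches Outdoor
  - product 3 (Tablet): category_id=2 -> matches Outdoor
  - product 4 (Monitor): category_id=NULL, no match -> kept with NULL
  - product 5 (Lamp): category_id=1 -> matches Toys
  - product 6 (Notebook): category_id=NULL, no match -> kept with NULL
  - product 7 (Headphones): category_id=5 -> matches Tools
  - product 8 (Laptop): category_id=1 -> matches Toys
All 8 rows appear; 2 have NULL category.

SQL:
SELECT a.name, b.name AS category
FROM products a
LEFT JOIN categories b ON a.category_id = b.id

Result:
name       | category
-----------+---------
Charger    | Outdoor 
Keyboard   | Outdoor 
Tablet     | Outdoor 
Monitor    | NULL    
Lamp       | Toys    
Notebook   | NULL    
Headphones | Tools   
Laptop     | Toys    


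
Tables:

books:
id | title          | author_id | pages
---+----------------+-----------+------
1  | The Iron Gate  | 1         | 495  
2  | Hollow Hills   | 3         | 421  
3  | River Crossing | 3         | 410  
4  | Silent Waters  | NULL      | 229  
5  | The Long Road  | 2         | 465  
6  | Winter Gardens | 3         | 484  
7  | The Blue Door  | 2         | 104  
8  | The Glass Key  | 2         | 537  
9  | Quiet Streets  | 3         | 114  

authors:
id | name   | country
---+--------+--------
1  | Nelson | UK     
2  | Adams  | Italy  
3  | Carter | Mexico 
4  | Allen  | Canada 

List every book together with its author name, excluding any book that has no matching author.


INNER JOIN keeps only books rows whose author_id matches an id in authors. Walk through each book:
  - book 1 (The Iron Gate): author_id=1 -> matches Nelson
  - book 2 (Hollow Hills): author_id=3 -> matches Carter
  - book 3 (River Crossing): author_id=3 -> matches Carter
  - book 4 (Silent Waters): author_id=NULL, no match -> dropped
  - book 5 (The Long Road): author_id=2 -> matches Adams
  - book 6 (Winter Gardens): author_id=3 -> matches Carter
  - book 7 (The Blue Door): author_id=2 -> matches Adams
  - book 8 (The Glass Key): author_id=2 -> matches Adams
  - book 9 (Quiet Streets): author_id=3 -> matches Carter
So 1 of 9 rows is dropped.

SQL:
SELECT a.title, b.name AS author
FROM books a
INNER JOIN authors b ON a.author_id = b.id

Result:
title          | author
---------------+-------
The Iron Gate  | Nelson
Hollow Hills   | Carter
River Crossing | Carter
The Long Road  | Adams 
Winter Gardens | Carter
The Blue Door  | Adams 
The Glass Key  | Adams 
Quiet Streets  | Carter


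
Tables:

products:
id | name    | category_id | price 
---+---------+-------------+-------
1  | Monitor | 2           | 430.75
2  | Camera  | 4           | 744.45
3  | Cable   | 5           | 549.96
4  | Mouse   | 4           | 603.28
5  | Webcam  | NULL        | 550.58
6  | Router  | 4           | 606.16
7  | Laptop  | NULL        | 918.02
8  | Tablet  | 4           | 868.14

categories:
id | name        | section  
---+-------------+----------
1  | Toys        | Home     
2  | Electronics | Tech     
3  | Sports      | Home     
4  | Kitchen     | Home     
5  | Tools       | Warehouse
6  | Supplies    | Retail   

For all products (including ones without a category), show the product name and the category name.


LEFT JOIN keeps every row from products (the left table); where category_id has no match in categories, the category columns become NULL. Walk through each product:
  - product 1 (Monitor): category_id=2 -> matches Electronics
  - product 2 (Camera): category_id=4 -> matches Kitchen
  - product 3 (Cable): category_id=5 -> matches Tools
  - product 4 (Mouse): category_id=4 -> matches Kitchen
  - product 5 (Webcam): category_id=NULL, no match -> kept with NULL
  - product 6 (Router): category_id=4 -> matches Kitchen
  - product 7 (Laptop): category_id=NULL, no match -> kept with NULL
  - product 8 (Tablet): category_id=4 -> matches Kitchen
All 8 rows appear; 2 have NULL category.

SQL:
SELECT a.name, b.name AS category
FROM products a
LEFT JOIN categories b ON a.category_id = b.id

Result:
name    | category   
--------+------------
Monitor | Electronics
Camera  | Kitchen    
Cable   | Tools      
Mouse   | Kitchen    
Webcam  | NULL       
Router  | Kitchen    
Laptop  | NULL       
Tablet  | Kitchen    


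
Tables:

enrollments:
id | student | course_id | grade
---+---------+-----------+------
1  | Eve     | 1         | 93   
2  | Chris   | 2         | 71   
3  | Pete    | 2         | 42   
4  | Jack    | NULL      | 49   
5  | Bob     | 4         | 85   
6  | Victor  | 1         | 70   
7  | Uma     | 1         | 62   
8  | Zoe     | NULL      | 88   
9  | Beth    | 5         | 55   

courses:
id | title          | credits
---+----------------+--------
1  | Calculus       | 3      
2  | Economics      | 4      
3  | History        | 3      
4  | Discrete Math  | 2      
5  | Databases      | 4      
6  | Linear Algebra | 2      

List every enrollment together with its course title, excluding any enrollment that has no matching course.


INNER JOIN keeps only enrollments rows whose course_id matches an id in courses. Walk through each enrollment:
  - enrollment 1 (Eve): course_id=1 -> matches Calculus
  - enrollment 2 (Chris): course_id=2 -> matches Economics
  - enrollment 3 (Pete): course_id=2 -> matches Economics
  - enrollment 4 (Jack): course_id=NULL, no match -> dropped
  - enrollment 5 (Bob): course_id=4 -> matches Discrete Math
  - enrollment 6 (Victor): course_id=1 -> matches Calculus
  - enrollment 7 (Uma): course_id=1 -> matches Calculus
  - enrollment 8 (Zoe): course_id=NULL, no match -> dropped
  - enrollment 9 (Beth): course_id=5 -> matches Databases
So 2 of 9 rows are dropped.

SQL:
SELECT a.student, b.title AS course
FROM enrollments a
INNER JOIN courses b ON a.course_id = b.id

Result:
student | course       
--------+--------------
Eve     | Calculus     
Chris   | Economics    
Pete    | Economics    
Bob     | Discrete Math
Victor  | Calculus     
Uma     | Calculus     
Beth    | Databases    


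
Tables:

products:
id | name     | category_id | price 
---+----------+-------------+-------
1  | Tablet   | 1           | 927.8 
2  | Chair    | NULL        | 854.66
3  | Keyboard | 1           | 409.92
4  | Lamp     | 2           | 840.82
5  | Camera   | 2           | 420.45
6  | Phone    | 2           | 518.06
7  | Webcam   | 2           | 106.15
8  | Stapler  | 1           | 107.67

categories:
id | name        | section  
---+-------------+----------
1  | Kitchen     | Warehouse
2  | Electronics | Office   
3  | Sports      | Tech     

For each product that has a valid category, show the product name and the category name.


INNER JOIN keeps only products rows whose category_id matches an id in categories. Walk through each product:
  - product 1 (Tablet): category_id=1 -> matches Kitchen
  - product 2 (Chair): category_id=NULL, no match -> dropped
  - product 3 (Keyboard): category_id=1 -> matches Kitchen
  - product 4 (Lamp): category_id=2 -> matches Electronics
  - product 5 (Camera): category_id=2 -> matches Electronics
  - product 6 (Phone): category_id=2 -> matches Electronics
  - product 7 (Webcam): category_id=2 -> matches Electronics
  - product 8 (Stapler): category_id=1 -> matches Kitchen
So 1 of 8 rows is dropped.

SQL:
SELECT a.name, b.name AS category
FROM products a
INNER JOIN categories b ON a.category_id = b.id

Result:
name     | category   
---------+------------
Tablet   | Kitchen    
Keyboard | Kitchen    
Lamp     | Electronics
Camera   | Electronics
Phone    | Electronics
Webcam   | Electronics
Stapler  | Kitchen    


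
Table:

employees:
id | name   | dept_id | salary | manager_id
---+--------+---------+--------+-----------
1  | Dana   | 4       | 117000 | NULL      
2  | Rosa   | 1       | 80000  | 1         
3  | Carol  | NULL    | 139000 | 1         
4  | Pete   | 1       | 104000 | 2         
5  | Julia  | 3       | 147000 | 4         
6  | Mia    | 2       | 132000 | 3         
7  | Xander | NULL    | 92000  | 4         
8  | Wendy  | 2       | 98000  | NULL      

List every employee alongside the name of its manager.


This is a self-join: employees is joined to a second copy of itself, matching each row's manager_id to another row's id. Use LEFT JOIN so rows with manager_id=NULL are kept.
  - employee 1 (Dana): manager_id=NULL -> NULL
  - employee 2 (Rosa): manager_id=1 -> Dana
  - employee 3 (Carol): manager_id=1 -> Dana
  - employee 4 (Pete): manager_id=2 -> Rosa
  - employee 5 (Julia): manager_id=4 -> Pete
  - employee 6 (Mia): manager_id=3 -> Carol
  - employee 7 (Xander): manager_id=4 -> Pete
  - employee 8 (Wendy): manager_id=NULL -> NULL

SQL:
SELECT a.name AS item, b.name AS manager
FROM employees a
LEFT JOIN employees b ON a.manager_id = b.id

Result:
item   | manager
-------+--------
Dana   | NULL   
Rosa   | Dana   
Carol  | Dana   
Pete   | Rosa   
Julia  | Pete   
Mia    | Carol  
Xander | Pete   
Wendy  | NULL   


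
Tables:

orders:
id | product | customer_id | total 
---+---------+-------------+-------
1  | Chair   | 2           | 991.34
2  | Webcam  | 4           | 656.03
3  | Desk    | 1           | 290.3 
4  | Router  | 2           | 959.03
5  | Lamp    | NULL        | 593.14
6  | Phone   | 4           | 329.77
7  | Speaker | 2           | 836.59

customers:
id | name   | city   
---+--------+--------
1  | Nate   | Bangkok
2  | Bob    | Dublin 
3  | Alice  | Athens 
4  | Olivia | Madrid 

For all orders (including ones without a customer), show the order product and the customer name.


LEFT JOIN keeps every row from orders (the left table); where customer_id has no match in customers, the customer columns become NULL. Walk through each order:
  - order 1 (Chair): customer_id=2 -> matches Bob
  - order 2 (Webcam): customer_id=4 -> matches Olivia
  - order 3 (Desk): customer_id=1 -> matches Nate
  - order 4 (Router): customer_id=2 -> matches Bob
  - order 5 (Lamp): customer_id=NULL, no match -> kept with NULL
  - order 6 (Phone): customer_id=4 -> matches Olivia
  - order 7 (Speaker): customer_id=2 -> matches Bob
All 7 rows appear; 1 has NULL customer.

SQL:
SELECT a.product, b.name AS customer
FROM orders a
LEFT JOIN customers b ON a.customer_id = b.id

Result:
product | customer
--------+---------
Chair   | Bob     
Webcam  | Olivia  
Desk    | Nate    
Router  | Bob     
Lamp    | NULL    
Phone   | Olivia  
Speaker | Bob     


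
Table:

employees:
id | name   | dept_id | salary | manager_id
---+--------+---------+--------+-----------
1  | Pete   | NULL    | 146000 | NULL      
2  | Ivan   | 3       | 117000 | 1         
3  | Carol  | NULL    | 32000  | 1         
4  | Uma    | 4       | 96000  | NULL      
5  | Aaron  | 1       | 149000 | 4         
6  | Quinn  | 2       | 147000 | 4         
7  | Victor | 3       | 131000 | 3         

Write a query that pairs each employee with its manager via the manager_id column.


This is a self-join: employees is joined to a second copy of itself, matching each row's manager_id to another row's id. Use LEFT JOIN so rows with manager_id=NULL are kept.
  - employee 1 (Pete): manager_id=NULL -> NULL
  - employee 2 (Ivan): manager_id=1 -> Pete
  - employee 3 (Carol): manager_id=1 -> Pete
  - employee 4 (Uma): manager_id=NULL -> NULL
  - employee 5 (Aaron): manager_id=4 -> Uma
  - employee 6 (Quinn): manager_id=4 -> Uma
  - employee 7 (Victor): manager_id=3 -> Carol

SQL:
SELECT a.name AS item, b.name AS manager
FROM employees a
LEFT JOIN employees b ON a.manager_id = b.id

Result:
item   | manager
-------+--------
Pete   | NULL   
Ivan   | Pete   
Carol  | Pete   
Uma    | NULL   
Aaron  | Uma    
Quinn  | Uma    
Victor | Carol  


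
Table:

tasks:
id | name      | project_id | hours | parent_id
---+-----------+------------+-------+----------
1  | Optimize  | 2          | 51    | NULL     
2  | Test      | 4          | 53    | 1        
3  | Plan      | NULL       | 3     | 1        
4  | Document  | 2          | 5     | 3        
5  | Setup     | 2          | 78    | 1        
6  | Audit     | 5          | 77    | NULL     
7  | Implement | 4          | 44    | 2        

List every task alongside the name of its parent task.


This is a self-join: tasks is joined to a second copy of itself, matching each row's parent_id to another row's id. Use LEFT JOIN so rows with parent_id=NULL are kept.
  - task 1 (Optimize): parent_id=NULL -> NULL
  - task 2 (Test): parent_id=1 -> Optimize
  - task 3 (Plan): parent_id=1 -> Optimize
  - task 4 (Document): parent_id=3 -> Plan
  - task 5 (Setup): parent_id=1 -> Optimize
  - task 6 (Audit): parent_id=NULL -> NULL
  - task 7 (Implement): parent_id=2 -> Test

SQL:
SELECT a.name AS item, b.name AS parent
FROM tasks a
LEFT JOIN tasks b ON a.parent_id = b.id

Result:
item      | parent  
----------+---------
Optimize  | NULL    
Test      | Optimize
Plan      | Optimize
Document  | Plan    
Setup     | Optimize
Audit     | NULL    
Implement | Test    


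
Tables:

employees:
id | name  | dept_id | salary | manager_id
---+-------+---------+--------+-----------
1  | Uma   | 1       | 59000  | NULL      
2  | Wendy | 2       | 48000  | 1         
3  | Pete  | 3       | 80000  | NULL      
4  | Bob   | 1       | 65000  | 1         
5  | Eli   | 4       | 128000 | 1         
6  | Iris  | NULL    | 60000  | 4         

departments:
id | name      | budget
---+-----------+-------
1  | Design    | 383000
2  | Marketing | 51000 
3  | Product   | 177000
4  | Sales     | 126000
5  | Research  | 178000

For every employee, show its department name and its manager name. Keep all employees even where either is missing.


Two LEFT JOINs from the same base table employees: one to departments via dept_id, one to employees itself via manager_id. Both are LEFT so every employee is preserved.
Match against departments:
  - employee 1 (Uma): dept_id=1 -> matches Design
  - employee 2 (Wendy): dept_id=2 -> matches Marketing
  - employee 3 (Pete): dept_id=3 -> matches Product
  - employee 4 (Bob): dept_id=1 -> matches Design
  - employee 5 (Eli): dept_id=4 -> matches Sales
  - employee 6 (Iris): dept_id=NULL, no match -> kept with NULL
Match against employees (self):
  - employee 1 (Uma): manager_id=NULL -> NULL
  - employee 2 (Wendy): manager_id=1 -> Uma
  - employee 3 (Pete): manager_id=NULL -> NULL
  - employee 4 (Bob): manager_id=1 -> Uma
  - employee 5 (Eli): manager_id=1 -> Uma
  - employee 6 (Iris): manager_id=4 -> Bob

SQL:
SELECT a.name, b.name AS department, c.name AS manager
FROM employees a
LEFT JOIN departments b ON a.dept_id = b.id
LEFT JOIN employees c ON a.manager_id = c.id

Result:
name  | department | manager
------+------------+--------
Uma   | Design     | NULL   
Wendy | Marketing  | Uma    
Pete  | Product    | NULL   
Bob   | Design     | Uma    
Eli   | Sales      | Uma    
Iris  | NULL       | Bob    


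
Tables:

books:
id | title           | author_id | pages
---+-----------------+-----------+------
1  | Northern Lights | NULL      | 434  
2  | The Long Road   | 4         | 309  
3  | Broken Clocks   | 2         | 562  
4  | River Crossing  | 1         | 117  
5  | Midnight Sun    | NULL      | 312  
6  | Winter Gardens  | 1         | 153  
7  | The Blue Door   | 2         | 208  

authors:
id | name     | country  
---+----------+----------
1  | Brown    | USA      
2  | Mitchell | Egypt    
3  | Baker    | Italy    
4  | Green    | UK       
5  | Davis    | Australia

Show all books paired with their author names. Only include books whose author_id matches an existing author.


INNER JOIN keeps only books rows whose author_id matches an id in authors. Walk through each book:
  - book 1 (Northern Lights): author_id=NULL, no match -> dropped
  - book 2 (The Long Road): author_id=4 -> matches Green
  - book 3 (Broken Clocks): author_id=2 -> matches Mitchell
  - book 4 (River Crossing): author_id=1 -> matches Brown
  - book 5 (Midnight Sun): author_id=NULL, no match -> dropped
  - book 6 (Winter Gardens): author_id=1 -> matches Brown
  - book 7 (The Blue Door): author_id=2 -> matches Mitchell
So 2 of 7 rows are dropped.

SQL:
SELECT a.title, b.name AS author
FROM books a
INNER JOIN authors b ON a.author_id = b.id

Result:
title          | author  
---------------+---------
The Long Road  | Green   
Broken Clocks  | Mitchell
River Crossing | Brown   
Winter Gardens | Brown   
The Blue Door  | Mitchell


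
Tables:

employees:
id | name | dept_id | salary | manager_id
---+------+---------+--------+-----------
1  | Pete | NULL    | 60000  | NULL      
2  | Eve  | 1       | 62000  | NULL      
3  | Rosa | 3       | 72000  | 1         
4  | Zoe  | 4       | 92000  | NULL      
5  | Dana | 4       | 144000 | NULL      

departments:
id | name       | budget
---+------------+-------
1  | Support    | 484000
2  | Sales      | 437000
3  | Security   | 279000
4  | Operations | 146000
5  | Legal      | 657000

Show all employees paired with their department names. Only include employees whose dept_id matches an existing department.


INNER JOIN keeps only employees rows whose dept_id matches an id in departments. Walk through each employee:
  - employee 1 (Pete): dept_id=NULL, no match -> dropped
  - employee 2 (Eve): dept_id=1 -> matches Support
  - employee 3 (Rosa): dept_id=3 -> matches Security
  - employee 4 (Zoe): dept_id=4 -> matches Operations
  - employee 5 (Dana): dept_id=4 -> matches Operations
So 1 of 5 rows is dropped.

SQL:
SELECT a.name, b.name AS department
FROM employees a
INNER JOIN departments b ON a.dept_id = b.id

Result:
name | department
-----+-----------
Eve  | Support   
Rosa | Security  
Zoe  | Operations
Dana | Operations


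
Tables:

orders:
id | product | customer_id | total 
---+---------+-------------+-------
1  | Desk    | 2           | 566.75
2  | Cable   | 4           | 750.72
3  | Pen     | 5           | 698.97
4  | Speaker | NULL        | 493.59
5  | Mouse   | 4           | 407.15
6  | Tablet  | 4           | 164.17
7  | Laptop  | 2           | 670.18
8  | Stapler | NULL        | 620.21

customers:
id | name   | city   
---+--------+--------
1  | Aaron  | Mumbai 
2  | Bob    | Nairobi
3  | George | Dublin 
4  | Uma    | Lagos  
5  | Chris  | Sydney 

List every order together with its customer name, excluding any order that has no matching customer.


INNER JOIN keeps only orders rows whose customer_id matches an id in customers. Walk through each order:
  - order 1 (Desk): customer_id=2 -> matches Bob
  - order 2 (Cable): customer_id=4 -> matches Uma
  - order 3 (Pen): customer_id=5 -> matches Chris
  - order 4 (Speaker): customer_id=NULL, no match -> dropped
  - order 5 (Mouse): customer_id=4 -> matches Uma
  - order 6 (Tablet): customer_id=4 -> matches Uma
  - order 7 (Laptop): customer_id=2 -> matches Bob
  - order 8 (Stapler): customer_id=NULL, no match -> dropped
So 2 of 8 rows are dropped.

SQL:
SELECT a.product, b.name AS customer
FROM orders a
INNER JOIN customers b ON a.customer_id = b.id

Result:
product | customer
--------+---------
Desk    | Bob     
Cable   | Uma     
Pen     | Chris   
Mouse   | Uma     
Tablet  | Uma     
Laptop  | Bob     


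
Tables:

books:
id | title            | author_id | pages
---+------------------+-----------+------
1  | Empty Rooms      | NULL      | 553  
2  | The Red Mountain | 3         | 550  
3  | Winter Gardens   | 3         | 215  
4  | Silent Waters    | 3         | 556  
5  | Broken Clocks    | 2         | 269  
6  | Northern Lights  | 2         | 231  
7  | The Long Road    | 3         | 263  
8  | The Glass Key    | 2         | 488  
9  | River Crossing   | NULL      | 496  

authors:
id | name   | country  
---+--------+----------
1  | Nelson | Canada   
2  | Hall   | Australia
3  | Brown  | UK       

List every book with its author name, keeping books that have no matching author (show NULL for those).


LEFT JOIN keeps every row from books (the left table); where author_id has no match in authors, the author columns become NULL. Walk through each book:
  - book 1 (Empty Rooms): author_id=NULL, no match -> kept with NULL
  - book 2 (The Red Mountain): author_id=3 -> matches Brown
  - book 3 (Winter Gardens): author_id=3 -> matches Brown
  - book 4 (Silent Waters): author_id=3 -> matches Brown
  - book 5 (Broken Clocks): author_id=2 -> matches Hall
  - book 6 (Northern Lights): author_id=2 -> matches Hall
  - book 7 (The Long Road): author_id=3 -> matches Brown
  - book 8 (The Glass Key): author_id=2 -> matches Hall
  - book 9 (River Crossing): author_id=NULL, no match -> kept with NULL
All 9 rows appear; 2 have NULL author.

SQL:
SELECT a.title, b.name AS author
FROM books a
LEFT JOIN authors b ON a.author_id = b.id

Result:
title            | author
-----------------+-------
Empty Rooms      | NULL  
The Red Mountain | Brown 
Winter Gardens   | Brown 
Silent Waters    | Brown 
Broken Clocks    | Hall  
Northern Lights  | Hall  
The Long Road    | Brown 
The Glass Key    | Hall  
River Crossing   | NULL  
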